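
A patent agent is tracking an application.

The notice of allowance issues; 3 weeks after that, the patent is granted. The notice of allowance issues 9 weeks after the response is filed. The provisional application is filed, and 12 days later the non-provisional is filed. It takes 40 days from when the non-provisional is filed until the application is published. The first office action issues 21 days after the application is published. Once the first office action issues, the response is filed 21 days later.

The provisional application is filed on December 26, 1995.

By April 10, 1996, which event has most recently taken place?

The provisional application is filed: Dec 26, 1995.
The non-provisional is filed: Dec 26, 1995 + 12 days = Jan 7, 1996.
The application is published: Jan 7, 1996 + 40 days = Feb 16, 1996.
The first office action issues: Feb 16, 1996 + 21 days = Mar 8, 1996.
The response is filed: Mar 8, 1996 + 21 days = Mar 29, 1996.
The notice of allowance issues: Mar 29, 1996 + 9 weeks = May 31, 1996.
The patent is granted: May 31, 1996 + 3 weeks = Jun 21, 1996.
Apr 10, 1996 falls between when the response is filed (Mar 29, 1996) and when the notice of allowance issues (May 31, 1996).

The response is filed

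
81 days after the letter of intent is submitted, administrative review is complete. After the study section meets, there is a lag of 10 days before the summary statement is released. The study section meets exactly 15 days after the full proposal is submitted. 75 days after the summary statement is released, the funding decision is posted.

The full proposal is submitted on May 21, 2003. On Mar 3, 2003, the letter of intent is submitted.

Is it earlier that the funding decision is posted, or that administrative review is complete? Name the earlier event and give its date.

Administrative review is complete — May 23, 2003

The full proposal is submitted: May 21, 2003.
The study section meets: May 21, 2003 + 15 days = Jun 5, 2003.
The summary statement is released: Jun 5, 2003 + 10 days = Jun 15, 2003.
The funding decision is posted: Jun 15, 2003 + 75 days = Aug 29, 2003.
The letter of intent is submitted: Mar 3, 2003.
Administrative review is complete: Mar 3, 2003 + 81 days = May 23, 2003.
Comparing: the funding decision is posted on Aug 29, 2003 vs administrative review is complete on May 23, 2003. Earlier: administrative review is complete.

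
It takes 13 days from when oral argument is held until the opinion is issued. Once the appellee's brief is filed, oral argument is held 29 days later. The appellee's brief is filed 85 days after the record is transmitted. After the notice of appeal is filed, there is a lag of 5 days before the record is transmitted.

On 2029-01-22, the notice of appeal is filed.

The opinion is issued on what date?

2029-06-03

The notice of appeal is filed: Jan 22, 2029.
The record is transmitted: Jan 22, 2029 + 5 days = Jan 27, 2029.
The appellee's brief is filed: Jan 27, 2029 + 85 days = Apr 22, 2029.
Oral argument is held: Apr 22, 2029 + 29 days = May 21, 2029.
The opinion is issued: May 21, 2029 + 13 days = Jun 3, 2029.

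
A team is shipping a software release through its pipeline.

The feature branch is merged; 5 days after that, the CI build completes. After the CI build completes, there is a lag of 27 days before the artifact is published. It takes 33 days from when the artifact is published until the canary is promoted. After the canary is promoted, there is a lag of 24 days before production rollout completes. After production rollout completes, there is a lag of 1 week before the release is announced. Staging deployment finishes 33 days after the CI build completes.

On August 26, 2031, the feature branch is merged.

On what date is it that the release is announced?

The feature branch is merged: Aug 26, 2031.
The CI build completes: Aug 26, 2031 + 5 days = Aug 31, 2031.
The artifact is published: Aug 31, 2031 + 27 days = Sep 27, 2031.
The canary is promoted: Sep 27, 2031 + 33 days = Oct 30, 2031.
Production rollout completes: Oct 30, 2031 + 24 days = Nov 23, 2031.
The release is announced: Nov 23, 2031 + 1 week = Nov 30, 2031.

November 30, 2031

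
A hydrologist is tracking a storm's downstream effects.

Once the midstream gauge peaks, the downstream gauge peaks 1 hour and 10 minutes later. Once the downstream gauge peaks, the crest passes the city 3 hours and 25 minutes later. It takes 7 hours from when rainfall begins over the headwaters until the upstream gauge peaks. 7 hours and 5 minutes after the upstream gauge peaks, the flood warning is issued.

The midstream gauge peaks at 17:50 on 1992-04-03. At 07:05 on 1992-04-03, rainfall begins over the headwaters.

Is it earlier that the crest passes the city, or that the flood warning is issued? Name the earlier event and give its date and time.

The flood warning is issued — 21:10 on 1992-04-03

The midstream gauge peaks: 17:50 Apr 3, 1992.
The downstream gauge peaks: 17:50 Apr 3, 1992 + 1h10m = 19:00 Apr 3, 1992.
The crest passes the city: 19:00 Apr 3, 1992 + 3h25m = 22:25 Apr 3, 1992.
Rainfall begins over the headwaters: 07:05 Apr 3, 1992.
The upstream gauge peaks: 07:05 Apr 3, 1992 + 7h = 14:05 Apr 3, 1992.
The flood warning is issued: 14:05 Apr 3, 1992 + 7h05m = 21:10 Apr 3, 1992.
Comparing: the crest passes the city at 22:25 Apr 3, 1992 vs the flood warning is issued at 21:10 Apr 3, 1992. Earlier: the flood warning is issued.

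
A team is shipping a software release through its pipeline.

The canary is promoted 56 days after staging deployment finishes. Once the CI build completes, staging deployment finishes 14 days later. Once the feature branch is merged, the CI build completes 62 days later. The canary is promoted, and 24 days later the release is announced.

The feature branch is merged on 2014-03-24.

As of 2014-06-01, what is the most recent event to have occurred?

The CI build completes

The feature branch is merged: Mar 24, 2014.
The CI build completes: Mar 24, 2014 + 62 days = May 25, 2014.
Staging deployment finishes: May 25, 2014 + 14 days = Jun 8, 2014.
The canary is promoted: Jun 8, 2014 + 56 days = Aug 3, 2014.
The release is announced: Aug 3, 2014 + 24 days = Aug 27, 2014.
Jun 1, 2014 falls between when the CI build completes (May 25, 2014) and when staging deployment finishes (Jun 8, 2014).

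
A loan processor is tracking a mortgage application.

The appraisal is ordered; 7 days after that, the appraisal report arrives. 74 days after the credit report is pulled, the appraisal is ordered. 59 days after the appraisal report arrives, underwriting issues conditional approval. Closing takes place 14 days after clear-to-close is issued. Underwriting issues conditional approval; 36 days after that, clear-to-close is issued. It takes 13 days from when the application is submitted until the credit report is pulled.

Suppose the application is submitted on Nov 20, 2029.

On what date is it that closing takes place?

Jun 11, 2030

The application is submitted: Nov 20, 2029.
The credit report is pulled: Nov 20, 2029 + 13 days = Dec 3, 2029.
The appraisal is ordered: Dec 3, 2029 + 74 days = Feb 15, 2030.
The appraisal report arrives: Feb 15, 2030 + 7 days = Feb 22, 2030.
Underwriting issues conditional approval: Feb 22, 2030 + 59 days = Apr 22, 2030.
Clear-to-close is issued: Apr 22, 2030 + 36 days = May 28, 2030.
Closing takes place: May 28, 2030 + 14 days = Jun 11, 2030.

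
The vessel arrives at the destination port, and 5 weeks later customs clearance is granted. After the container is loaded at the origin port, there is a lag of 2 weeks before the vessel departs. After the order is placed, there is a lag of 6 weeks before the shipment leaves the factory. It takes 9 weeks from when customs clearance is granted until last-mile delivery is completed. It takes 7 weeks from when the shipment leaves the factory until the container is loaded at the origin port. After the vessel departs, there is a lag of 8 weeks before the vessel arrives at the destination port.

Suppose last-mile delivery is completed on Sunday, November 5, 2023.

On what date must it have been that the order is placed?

Sunday, February 19, 2023

Last-mile delivery is completed: Nov 5, 2023.
Customs clearance is granted: Nov 5, 2023 − 9 weeks = Sep 3, 2023.
The vessel arrives at the destination port: Sep 3, 2023 − 5 weeks = Jul 30, 2023.
The vessel departs: Jul 30, 2023 − 8 weeks = Jun 4, 2023.
The container is loaded at the origin port: Jun 4, 2023 − 2 weeks = May 21, 2023.
The shipment leaves the factory: May 21, 2023 − 7 weeks = Apr 2, 2023.
The order is placed: Apr 2, 2023 − 6 weeks = Feb 19, 2023.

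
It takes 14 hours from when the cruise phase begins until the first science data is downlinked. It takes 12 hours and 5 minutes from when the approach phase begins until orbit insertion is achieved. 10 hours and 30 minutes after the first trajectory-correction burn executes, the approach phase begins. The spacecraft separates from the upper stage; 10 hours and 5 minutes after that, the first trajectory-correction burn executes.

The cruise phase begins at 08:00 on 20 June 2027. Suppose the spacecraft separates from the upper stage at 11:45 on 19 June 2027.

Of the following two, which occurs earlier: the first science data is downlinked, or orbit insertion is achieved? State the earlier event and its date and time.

Orbit insertion is achieved — 20:25 on 20 June 2027

The cruise phase begins: 08:00 Jun 20, 2027.
The first science data is downlinked: 08:00 Jun 20, 2027 + 14h = 22:00 Jun 20, 2027.
The spacecraft separates from the upper stage: 11:45 Jun 19, 2027.
The first trajectory-correction burn executes: 11:45 Jun 19, 2027 + 10h05m = 21:50 Jun 19, 2027.
The approach phase begins: 21:50 Jun 19, 2027 + 10h30m = 08:20 Jun 20, 2027.
Orbit insertion is achieved: 08:20 Jun 20, 2027 + 12h05m = 20:25 Jun 20, 2027.
Comparing: the first science data is downlinked at 22:00 Jun 20, 2027 vs orbit insertion is achieved at 20:25 Jun 20, 2027. Earlier: orbit insertion is achieved.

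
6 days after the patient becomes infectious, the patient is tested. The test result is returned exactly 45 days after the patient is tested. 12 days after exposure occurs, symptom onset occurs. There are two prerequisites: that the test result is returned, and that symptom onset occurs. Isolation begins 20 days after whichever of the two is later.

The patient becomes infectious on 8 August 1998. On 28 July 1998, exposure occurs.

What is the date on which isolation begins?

18 October 1998

The patient becomes infectious: Aug 8, 1998.
The patient is tested: Aug 8, 1998 + 6 days = Aug 14, 1998.
The test result is returned: Aug 14, 1998 + 45 days = Sep 28, 1998.
Exposure occurs: Jul 28, 1998.
Symptom onset occurs: Jul 28, 1998 + 12 days = Aug 9, 1998.
Both prerequisites met — the test result is returned (Sep 28, 1998), symptom onset occurs (Aug 9, 1998); the later is Sep 28, 1998.
Isolation begins: Sep 28, 1998 + 20 days = Oct 18, 1998.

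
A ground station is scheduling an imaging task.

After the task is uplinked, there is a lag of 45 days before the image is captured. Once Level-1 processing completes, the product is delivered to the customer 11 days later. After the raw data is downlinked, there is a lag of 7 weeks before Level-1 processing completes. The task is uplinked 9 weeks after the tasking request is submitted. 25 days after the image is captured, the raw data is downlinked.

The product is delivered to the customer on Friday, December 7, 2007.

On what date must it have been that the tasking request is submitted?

Monday, May 28, 2007

The product is delivered to the customer: Dec 7, 2007.
Level-1 processing completes: Dec 7, 2007 − 11 days = Nov 26, 2007.
The raw data is downlinked: Nov 26, 2007 − 7 weeks = Oct 8, 2007.
The image is captured: Oct 8, 2007 − 25 days = Sep 13, 2007.
The task is uplinked: Sep 13, 2007 − 45 days = Jul 30, 2007.
The tasking request is submitted: Jul 30, 2007 − 9 weeks = May 28, 2007.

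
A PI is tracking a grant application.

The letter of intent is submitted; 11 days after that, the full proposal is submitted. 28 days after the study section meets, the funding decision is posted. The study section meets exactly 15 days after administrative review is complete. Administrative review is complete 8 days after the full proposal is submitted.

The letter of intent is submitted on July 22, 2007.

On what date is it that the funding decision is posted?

September 22, 2007

The letter of intent is submitted: Jul 22, 2007.
The full proposal is submitted: Jul 22, 2007 + 11 days = Aug 2, 2007.
Administrative review is complete: Aug 2, 2007 + 8 days = Aug 10, 2007.
The study section meets: Aug 10, 2007 + 15 days = Aug 25, 2007.
The funding decision is posted: Aug 25, 2007 + 28 days = Sep 22, 2007.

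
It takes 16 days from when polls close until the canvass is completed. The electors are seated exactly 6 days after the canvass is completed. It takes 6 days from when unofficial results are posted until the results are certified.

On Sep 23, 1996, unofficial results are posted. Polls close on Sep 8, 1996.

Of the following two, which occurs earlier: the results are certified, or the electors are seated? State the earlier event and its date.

The results are certified — Sep 29, 1996

Unofficial results are posted: Sep 23, 1996.
The results are certified: Sep 23, 1996 + 6 days = Sep 29, 1996.
Polls close: Sep 8, 1996.
The canvass is completed: Sep 8, 1996 + 16 days = Sep 24, 1996.
The electors are seated: Sep 24, 1996 + 6 days = Sep 30, 1996.
Comparing: the results are certified on Sep 29, 1996 vs the electors are seated on Sep 30, 1996. Earlier: the results are certified.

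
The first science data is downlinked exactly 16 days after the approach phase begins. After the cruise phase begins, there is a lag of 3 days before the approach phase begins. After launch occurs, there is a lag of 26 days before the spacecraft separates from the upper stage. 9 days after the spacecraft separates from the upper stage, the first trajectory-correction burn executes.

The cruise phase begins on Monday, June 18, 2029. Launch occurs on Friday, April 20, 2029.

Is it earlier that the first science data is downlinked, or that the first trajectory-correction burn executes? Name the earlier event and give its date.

The first trajectory-correction burn executes — Friday, May 25, 2029

The cruise phase begins: Jun 18, 2029.
The approach phase begins: Jun 18, 2029 + 3 days = Jun 21, 2029.
The first science data is downlinked: Jun 21, 2029 + 16 days = Jul 7, 2029.
Launch occurs: Apr 20, 2029.
The spacecraft separates from the upper stage: Apr 20, 2029 + 26 days = May 16, 2029.
The first trajectory-correction burn executes: May 16, 2029 + 9 days = May 25, 2029.
Comparing: the first science data is downlinked on Jul 7, 2029 vs the first trajectory-correction burn executes on May 25, 2029. Earlier: the first trajectory-correction burn executes.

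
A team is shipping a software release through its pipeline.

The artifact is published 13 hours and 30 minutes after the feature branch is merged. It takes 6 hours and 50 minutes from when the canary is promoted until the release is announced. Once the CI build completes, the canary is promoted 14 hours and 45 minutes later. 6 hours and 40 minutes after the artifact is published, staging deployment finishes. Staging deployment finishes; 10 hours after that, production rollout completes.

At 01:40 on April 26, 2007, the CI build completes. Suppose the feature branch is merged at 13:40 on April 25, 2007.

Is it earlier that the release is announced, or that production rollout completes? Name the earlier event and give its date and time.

The CI build completes: 01:40 Apr 26, 2007.
The canary is promoted: 01:40 Apr 26, 2007 + 14h45m = 16:25 Apr 26, 2007.
The release is announced: 16:25 Apr 26, 2007 + 6h50m = 23:15 Apr 26, 2007.
The feature branch is merged: 13:40 Apr 25, 2007.
The artifact is published: 13:40 Apr 25, 2007 + 13h30m = 03:10 Apr 26, 2007.
Staging deployment finishes: 03:10 Apr 26, 2007 + 6h40m = 09:50 Apr 26, 2007.
Production rollout completes: 09:50 Apr 26, 2007 + 10h = 19:50 Apr 26, 2007.
Comparing: the release is announced at 23:15 Apr 26, 2007 vs production rollout completes at 19:50 Apr 26, 2007. Earlier: production rollout completes.

Production rollout completes — 19:50 on April 26, 2007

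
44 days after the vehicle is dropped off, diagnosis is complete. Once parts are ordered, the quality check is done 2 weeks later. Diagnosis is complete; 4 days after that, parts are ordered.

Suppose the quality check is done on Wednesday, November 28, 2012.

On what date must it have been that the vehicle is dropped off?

Thursday, September 27, 2012

The quality check is done: Nov 28, 2012.
Parts are ordered: Nov 28, 2012 − 2 weeks = Nov 14, 2012.
Diagnosis is complete: Nov 14, 2012 − 4 days = Nov 10, 2012.
The vehicle is dropped off: Nov 10, 2012 − 44 days = Sep 27, 2012.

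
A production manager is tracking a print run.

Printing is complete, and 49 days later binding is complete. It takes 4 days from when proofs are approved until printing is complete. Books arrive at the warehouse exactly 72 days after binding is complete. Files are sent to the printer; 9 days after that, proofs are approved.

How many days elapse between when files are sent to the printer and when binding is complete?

Causal path: files are sent to the printer → proofs are approved → printing is complete → binding is complete.
Total delay along the path: 9 + 4 + 49 = 62 days.

62 days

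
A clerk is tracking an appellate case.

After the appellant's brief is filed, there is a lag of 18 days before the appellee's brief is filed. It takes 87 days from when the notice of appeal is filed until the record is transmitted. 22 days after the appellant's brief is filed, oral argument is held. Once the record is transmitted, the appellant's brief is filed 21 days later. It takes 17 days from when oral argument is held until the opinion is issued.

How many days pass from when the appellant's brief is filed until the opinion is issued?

39 days

Causal path: the appellant's brief is filed → oral argument is held → the opinion is issued.
Total delay along the path: 22 + 17 = 39 days.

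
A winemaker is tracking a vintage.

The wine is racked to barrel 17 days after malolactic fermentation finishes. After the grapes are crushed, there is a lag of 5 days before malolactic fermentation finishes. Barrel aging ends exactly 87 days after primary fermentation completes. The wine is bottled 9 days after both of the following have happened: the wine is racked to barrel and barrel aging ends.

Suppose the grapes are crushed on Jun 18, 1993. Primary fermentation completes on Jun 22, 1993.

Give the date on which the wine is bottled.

Sep 26, 1993

The grapes are crushed: Jun 18, 1993.
Malolactic fermentation finishes: Jun 18, 1993 + 5 days = Jun 23, 1993.
The wine is racked to barrel: Jun 23, 1993 + 17 days = Jul 10, 1993.
Primary fermentation completes: Jun 22, 1993.
Barrel aging ends: Jun 22, 1993 + 87 days = Sep 17, 1993.
Both prerequisites met — the wine is racked to barrel (Jul 10, 1993), barrel aging ends (Sep 17, 1993); the later is Sep 17, 1993.
The wine is bottled: Sep 17, 1993 + 9 days = Sep 26, 1993.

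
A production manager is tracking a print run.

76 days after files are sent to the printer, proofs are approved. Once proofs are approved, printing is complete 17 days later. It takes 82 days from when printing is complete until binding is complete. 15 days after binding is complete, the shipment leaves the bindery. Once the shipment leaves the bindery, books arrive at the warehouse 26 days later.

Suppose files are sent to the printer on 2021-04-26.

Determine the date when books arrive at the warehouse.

Files are sent to the printer: Apr 26, 2021.
Proofs are approved: Apr 26, 2021 + 76 days = Jul 11, 2021.
Printing is complete: Jul 11, 2021 + 17 days = Jul 28, 2021.
Binding is complete: Jul 28, 2021 + 82 days = Oct 18, 2021.
The shipment leaves the bindery: Oct 18, 2021 + 15 days = Nov 2, 2021.
Books arrive at the warehouse: Nov 2, 2021 + 26 days = Nov 28, 2021.

2021-11-28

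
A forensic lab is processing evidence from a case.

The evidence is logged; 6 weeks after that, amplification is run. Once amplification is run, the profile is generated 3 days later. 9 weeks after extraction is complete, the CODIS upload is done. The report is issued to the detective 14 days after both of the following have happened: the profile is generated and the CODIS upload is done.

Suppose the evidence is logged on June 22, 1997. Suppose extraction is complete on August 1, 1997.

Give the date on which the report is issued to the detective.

The evidence is logged: Jun 22, 1997.
Amplification is run: Jun 22, 1997 + 6 weeks = Aug 3, 1997.
The profile is generated: Aug 3, 1997 + 3 days = Aug 6, 1997.
Extraction is complete: Aug 1, 1997.
The CODIS upload is done: Aug 1, 1997 + 9 weeks = Oct 3, 1997.
Both prerequisites met — the profile is generated (Aug 6, 1997), the CODIS upload is done (Oct 3, 1997); the later is Oct 3, 1997.
The report is issued to the detective: Oct 3, 1997 + 14 days = Oct 17, 1997.

October 17, 1997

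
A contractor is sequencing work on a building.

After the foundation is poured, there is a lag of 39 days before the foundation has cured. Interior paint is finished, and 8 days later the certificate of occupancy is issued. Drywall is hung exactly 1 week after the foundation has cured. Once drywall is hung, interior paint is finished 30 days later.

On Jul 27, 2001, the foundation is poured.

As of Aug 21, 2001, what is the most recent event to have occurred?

The foundation is poured

The foundation is poured: Jul 27, 2001.
The foundation has cured: Jul 27, 2001 + 39 days = Sep 4, 2001.
Drywall is hung: Sep 4, 2001 + 1 week = Sep 11, 2001.
Interior paint is finished: Sep 11, 2001 + 30 days = Oct 11, 2001.
The certificate of occupancy is issued: Oct 11, 2001 + 8 days = Oct 19, 2001.
Aug 21, 2001 falls between when the foundation is poured (Jul 27, 2001) and when the foundation has cured (Sep 4, 2001).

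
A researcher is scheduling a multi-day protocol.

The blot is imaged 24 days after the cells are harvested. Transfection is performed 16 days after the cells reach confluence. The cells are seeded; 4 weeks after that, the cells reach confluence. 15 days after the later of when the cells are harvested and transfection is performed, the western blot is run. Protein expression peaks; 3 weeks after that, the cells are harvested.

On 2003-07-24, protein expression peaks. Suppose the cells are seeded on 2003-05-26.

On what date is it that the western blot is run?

Protein expression peaks: Jul 24, 2003.
The cells are harvested: Jul 24, 2003 + 3 weeks = Aug 14, 2003.
The cells are seeded: May 26, 2003.
The cells reach confluence: May 26, 2003 + 4 weeks = Jun 23, 2003.
Transfection is performed: Jun 23, 2003 + 16 days = Jul 9, 2003.
Both prerequisites met — the cells are harvested (Aug 14, 2003), transfection is performed (Jul 9, 2003); the later is Aug 14, 2003.
The western blot is run: Aug 14, 2003 + 15 days = Aug 29, 2003.

2003-08-29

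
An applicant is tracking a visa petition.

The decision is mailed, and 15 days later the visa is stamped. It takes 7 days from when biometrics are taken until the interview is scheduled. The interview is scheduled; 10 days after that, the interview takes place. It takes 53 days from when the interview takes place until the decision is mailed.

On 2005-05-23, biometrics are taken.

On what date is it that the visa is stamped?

2005-08-16

Biometrics are taken: May 23, 2005.
The interview is scheduled: May 23, 2005 + 7 days = May 30, 2005.
The interview takes place: May 30, 2005 + 10 days = Jun 9, 2005.
The decision is mailed: Jun 9, 2005 + 53 days = Aug 1, 2005.
The visa is stamped: Aug 1, 2005 + 15 days = Aug 16, 2005.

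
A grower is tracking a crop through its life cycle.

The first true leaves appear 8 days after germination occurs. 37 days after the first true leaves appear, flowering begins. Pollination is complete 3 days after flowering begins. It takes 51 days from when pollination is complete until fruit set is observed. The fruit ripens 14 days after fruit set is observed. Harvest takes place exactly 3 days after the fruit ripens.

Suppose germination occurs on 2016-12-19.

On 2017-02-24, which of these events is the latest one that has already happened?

Pollination is complete

Germination occurs: Dec 19, 2016.
The first true leaves appear: Dec 19, 2016 + 8 days = Dec 27, 2016.
Flowering begins: Dec 27, 2016 + 37 days = Feb 2, 2017.
Pollination is complete: Feb 2, 2017 + 3 days = Feb 5, 2017.
Fruit set is observed: Feb 5, 2017 + 51 days = Mar 28, 2017.
The fruit ripens: Mar 28, 2017 + 14 days = Apr 11, 2017.
Harvest takes place: Apr 11, 2017 + 3 days = Apr 14, 2017.
Feb 24, 2017 falls between when pollination is complete (Feb 5, 2017) and when fruit set is observed (Mar 28, 2017).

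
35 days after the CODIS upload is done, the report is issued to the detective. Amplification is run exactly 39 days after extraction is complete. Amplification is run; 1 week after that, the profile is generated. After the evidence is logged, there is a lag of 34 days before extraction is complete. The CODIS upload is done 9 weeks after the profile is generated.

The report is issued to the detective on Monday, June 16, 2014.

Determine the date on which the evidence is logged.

Friday, December 20, 2013

The report is issued to the detective: Jun 16, 2014.
The CODIS upload is done: Jun 16, 2014 − 35 days = May 12, 2014.
The profile is generated: May 12, 2014 − 9 weeks = Mar 10, 2014.
Amplification is run: Mar 10, 2014 − 1 week = Mar 3, 2014.
Extraction is complete: Mar 3, 2014 − 39 days = Jan 23, 2014.
The evidence is logged: Jan 23, 2014 − 34 days = Dec 20, 2013.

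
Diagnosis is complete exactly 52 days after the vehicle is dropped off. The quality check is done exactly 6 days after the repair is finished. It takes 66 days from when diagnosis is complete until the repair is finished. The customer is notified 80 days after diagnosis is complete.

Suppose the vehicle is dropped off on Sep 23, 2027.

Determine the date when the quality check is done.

Jan 25, 2028

The vehicle is dropped off: Sep 23, 2027.
Diagnosis is complete: Sep 23, 2027 + 52 days = Nov 14, 2027.
The repair is finished: Nov 14, 2027 + 66 days = Jan 19, 2028.
The quality check is done: Jan 19, 2028 + 6 days = Jan 25, 2028.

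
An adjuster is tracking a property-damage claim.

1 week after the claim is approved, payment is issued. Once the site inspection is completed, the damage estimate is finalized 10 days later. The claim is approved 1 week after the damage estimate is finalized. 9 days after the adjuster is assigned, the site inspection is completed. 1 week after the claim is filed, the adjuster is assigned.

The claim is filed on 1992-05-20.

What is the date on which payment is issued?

The claim is filed: May 20, 1992.
The adjuster is assigned: May 20, 1992 + 1 week = May 27, 1992.
The site inspection is completed: May 27, 1992 + 9 days = Jun 5, 1992.
The damage estimate is finalized: Jun 5, 1992 + 10 days = Jun 15, 1992.
The claim is approved: Jun 15, 1992 + 1 week = Jun 22, 1992.
Payment is issued: Jun 22, 1992 + 1 week = Jun 29, 1992.

1992-06-29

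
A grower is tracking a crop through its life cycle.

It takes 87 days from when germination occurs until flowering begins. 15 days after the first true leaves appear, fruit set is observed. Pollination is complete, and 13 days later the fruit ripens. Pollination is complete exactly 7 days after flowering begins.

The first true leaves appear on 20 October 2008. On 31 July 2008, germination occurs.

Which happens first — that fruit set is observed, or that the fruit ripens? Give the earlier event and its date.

The first true leaves appear: Oct 20, 2008.
Fruit set is observed: Oct 20, 2008 + 15 days = Nov 4, 2008.
Germination occurs: Jul 31, 2008.
Flowering begins: Jul 31, 2008 + 87 days = Oct 26, 2008.
Pollination is complete: Oct 26, 2008 + 7 days = Nov 2, 2008.
The fruit ripens: Nov 2, 2008 + 13 days = Nov 15, 2008.
Comparing: fruit set is observed on Nov 4, 2008 vs the fruit ripens on Nov 15, 2008. Earlier: fruit set is observed.

Fruit set is observed — 4 November 2008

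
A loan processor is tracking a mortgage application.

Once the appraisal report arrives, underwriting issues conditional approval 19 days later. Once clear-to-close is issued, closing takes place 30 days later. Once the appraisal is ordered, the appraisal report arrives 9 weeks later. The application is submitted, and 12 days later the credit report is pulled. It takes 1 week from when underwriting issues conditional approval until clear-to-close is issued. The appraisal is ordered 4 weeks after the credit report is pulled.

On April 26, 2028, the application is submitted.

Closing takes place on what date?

The application is submitted: Apr 26, 2028.
The credit report is pulled: Apr 26, 2028 + 12 days = May 8, 2028.
The appraisal is ordered: May 8, 2028 + 4 weeks = Jun 5, 2028.
The appraisal report arrives: Jun 5, 2028 + 9 weeks = Aug 7, 2028.
Underwriting issues conditional approval: Aug 7, 2028 + 19 days = Aug 26, 2028.
Clear-to-close is issued: Aug 26, 2028 + 1 week = Sep 2, 2028.
Closing takes place: Sep 2, 2028 + 30 days = Oct 2, 2028.

October 2, 2028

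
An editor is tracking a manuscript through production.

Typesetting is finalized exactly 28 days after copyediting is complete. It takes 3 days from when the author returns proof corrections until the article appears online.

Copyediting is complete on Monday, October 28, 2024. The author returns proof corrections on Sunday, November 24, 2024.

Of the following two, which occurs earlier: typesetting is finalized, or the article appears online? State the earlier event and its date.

Typesetting is finalized — Monday, November 25, 2024

Copyediting is complete: Oct 28, 2024.
Typesetting is finalized: Oct 28, 2024 + 28 days = Nov 25, 2024.
The author returns proof corrections: Nov 24, 2024.
The article appears online: Nov 24, 2024 + 3 days = Nov 27, 2024.
Comparing: typesetting is finalized on Nov 25, 2024 vs the article appears online on Nov 27, 2024. Earlier: typesetting is finalized.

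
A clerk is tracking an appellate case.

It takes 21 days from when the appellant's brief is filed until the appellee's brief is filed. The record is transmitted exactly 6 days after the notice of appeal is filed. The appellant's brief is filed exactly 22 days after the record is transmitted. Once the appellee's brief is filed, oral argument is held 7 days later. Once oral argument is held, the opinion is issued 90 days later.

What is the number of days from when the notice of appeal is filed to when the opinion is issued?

146 days

Causal path: the notice of appeal is filed → the record is transmitted → the appellant's brief is filed → the appellee's brief is filed → oral argument is held → the opinion is issued.
Total delay along the path: 6 + 22 + 21 + 7 + 90 = 146 days.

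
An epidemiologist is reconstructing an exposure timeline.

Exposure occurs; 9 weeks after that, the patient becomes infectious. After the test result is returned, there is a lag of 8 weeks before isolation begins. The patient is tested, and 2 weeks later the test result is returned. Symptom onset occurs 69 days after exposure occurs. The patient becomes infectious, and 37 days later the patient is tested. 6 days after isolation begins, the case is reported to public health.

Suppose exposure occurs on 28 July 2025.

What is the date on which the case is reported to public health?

20 January 2026

Exposure occurs: Jul 28, 2025.
The patient becomes infectious: Jul 28, 2025 + 9 weeks = Sep 29, 2025.
The patient is tested: Sep 29, 2025 + 37 days = Nov 5, 2025.
The test result is returned: Nov 5, 2025 + 2 weeks = Nov 19, 2025.
Isolation begins: Nov 19, 2025 + 8 weeks = Jan 14, 2026.
The case is reported to public health: Jan 14, 2026 + 6 days = Jan 20, 2026.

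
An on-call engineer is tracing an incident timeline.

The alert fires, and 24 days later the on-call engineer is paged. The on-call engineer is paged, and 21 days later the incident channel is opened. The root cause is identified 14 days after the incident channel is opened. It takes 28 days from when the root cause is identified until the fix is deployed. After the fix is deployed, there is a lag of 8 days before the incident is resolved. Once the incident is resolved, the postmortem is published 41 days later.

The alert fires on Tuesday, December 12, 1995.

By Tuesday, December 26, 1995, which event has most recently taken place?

The alert fires

The alert fires: Dec 12, 1995.
The on-call engineer is paged: Dec 12, 1995 + 24 days = Jan 5, 1996.
The incident channel is opened: Jan 5, 1996 + 21 days = Jan 26, 1996.
The root cause is identified: Jan 26, 1996 + 14 days = Feb 9, 1996.
The fix is deployed: Feb 9, 1996 + 28 days = Mar 8, 1996.
The incident is resolved: Mar 8, 1996 + 8 days = Mar 16, 1996.
The postmortem is published: Mar 16, 1996 + 41 days = Apr 26, 1996.
Dec 26, 1995 falls between when the alert fires (Dec 12, 1995) and when the on-call engineer is paged (Jan 5, 1996).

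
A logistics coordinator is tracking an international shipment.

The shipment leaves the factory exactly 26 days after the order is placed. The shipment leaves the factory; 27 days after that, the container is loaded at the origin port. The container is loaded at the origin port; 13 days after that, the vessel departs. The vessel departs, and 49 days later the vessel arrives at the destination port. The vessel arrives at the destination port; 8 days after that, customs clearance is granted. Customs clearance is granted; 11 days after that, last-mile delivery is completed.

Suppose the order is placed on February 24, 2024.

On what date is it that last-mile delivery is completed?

The order is placed: Feb 24, 2024.
The shipment leaves the factory: Feb 24, 2024 + 26 days = Mar 21, 2024.
The container is loaded at the origin port: Mar 21, 2024 + 27 days = Apr 17, 2024.
The vessel departs: Apr 17, 2024 + 13 days = Apr 30, 2024.
The vessel arrives at the destination port: Apr 30, 2024 + 49 days = Jun 18, 2024.
Customs clearance is granted: Jun 18, 2024 + 8 days = Jun 26, 2024.
Last-mile delivery is completed: Jun 26, 2024 + 11 days = Jul 7, 2024.

July 7, 2024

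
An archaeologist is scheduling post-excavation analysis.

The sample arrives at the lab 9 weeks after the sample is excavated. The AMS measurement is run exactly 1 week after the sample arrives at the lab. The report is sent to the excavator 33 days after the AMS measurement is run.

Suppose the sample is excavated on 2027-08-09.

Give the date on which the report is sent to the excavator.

The sample is excavated: Aug 9, 2027.
The sample arrives at the lab: Aug 9, 2027 + 9 weeks = Oct 11, 2027.
The AMS measurement is run: Oct 11, 2027 + 1 week = Oct 18, 2027.
The report is sent to the excavator: Oct 18, 2027 + 33 days = Nov 20, 2027.

2027-11-20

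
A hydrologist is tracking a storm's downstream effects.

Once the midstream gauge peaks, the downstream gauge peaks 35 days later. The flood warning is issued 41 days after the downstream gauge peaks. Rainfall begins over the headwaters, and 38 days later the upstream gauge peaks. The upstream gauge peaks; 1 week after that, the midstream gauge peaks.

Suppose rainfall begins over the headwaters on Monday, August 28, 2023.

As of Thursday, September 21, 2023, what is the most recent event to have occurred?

Rainfall begins over the headwaters

Rainfall begins over the headwaters: Aug 28, 2023.
The upstream gauge peaks: Aug 28, 2023 + 38 days = Oct 5, 2023.
The midstream gauge peaks: Oct 5, 2023 + 1 week = Oct 12, 2023.
The downstream gauge peaks: Oct 12, 2023 + 35 days = Nov 16, 2023.
The flood warning is issued: Nov 16, 2023 + 41 days = Dec 27, 2023.
Sep 21, 2023 falls between when rainfall begins over the headwaters (Aug 28, 2023) and when the upstream gauge peaks (Oct 5, 2023).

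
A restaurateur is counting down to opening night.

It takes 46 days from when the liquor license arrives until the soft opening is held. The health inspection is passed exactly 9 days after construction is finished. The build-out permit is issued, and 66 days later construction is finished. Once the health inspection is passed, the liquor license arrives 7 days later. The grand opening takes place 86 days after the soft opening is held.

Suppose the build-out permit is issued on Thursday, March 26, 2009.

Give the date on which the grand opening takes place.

The build-out permit is issued: Mar 26, 2009.
Construction is finished: Mar 26, 2009 + 66 days = May 31, 2009.
The health inspection is passed: May 31, 2009 + 9 days = Jun 9, 2009.
The liquor license arrives: Jun 9, 2009 + 7 days = Jun 16, 2009.
The soft opening is held: Jun 16, 2009 + 46 days = Aug 1, 2009.
The grand opening takes place: Aug 1, 2009 + 86 days = Oct 26, 2009.

Monday, October 26, 2009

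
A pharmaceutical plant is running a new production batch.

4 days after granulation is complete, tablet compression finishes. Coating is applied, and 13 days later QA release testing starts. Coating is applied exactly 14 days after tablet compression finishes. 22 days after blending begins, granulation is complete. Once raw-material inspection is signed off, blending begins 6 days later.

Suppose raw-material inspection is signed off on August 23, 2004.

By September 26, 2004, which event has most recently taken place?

Raw-material inspection is signed off: Aug 23, 2004.
Blending begins: Aug 23, 2004 + 6 days = Aug 29, 2004.
Granulation is complete: Aug 29, 2004 + 22 days = Sep 20, 2004.
Tablet compression finishes: Sep 20, 2004 + 4 days = Sep 24, 2004.
Coating is applied: Sep 24, 2004 + 14 days = Oct 8, 2004.
QA release testing starts: Oct 8, 2004 + 13 days = Oct 21, 2004.
Sep 26, 2004 falls between when tablet compression finishes (Sep 24, 2004) and when coating is applied (Oct 8, 2004).

Tablet compression finishes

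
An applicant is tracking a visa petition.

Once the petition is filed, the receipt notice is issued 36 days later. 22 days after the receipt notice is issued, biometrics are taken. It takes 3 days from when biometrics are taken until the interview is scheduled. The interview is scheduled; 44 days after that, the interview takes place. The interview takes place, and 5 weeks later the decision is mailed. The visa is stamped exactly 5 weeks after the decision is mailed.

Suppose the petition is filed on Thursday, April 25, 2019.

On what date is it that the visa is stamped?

Thursday, October 17, 2019

The petition is filed: Apr 25, 2019.
The receipt notice is issued: Apr 25, 2019 + 36 days = May 31, 2019.
Biometrics are taken: May 31, 2019 + 22 days = Jun 22, 2019.
The interview is scheduled: Jun 22, 2019 + 3 days = Jun 25, 2019.
The interview takes place: Jun 25, 2019 + 44 days = Aug 8, 2019.
The decision is mailed: Aug 8, 2019 + 5 weeks = Sep 12, 2019.
The visa is stamped: Sep 12, 2019 + 5 weeks = Oct 17, 2019.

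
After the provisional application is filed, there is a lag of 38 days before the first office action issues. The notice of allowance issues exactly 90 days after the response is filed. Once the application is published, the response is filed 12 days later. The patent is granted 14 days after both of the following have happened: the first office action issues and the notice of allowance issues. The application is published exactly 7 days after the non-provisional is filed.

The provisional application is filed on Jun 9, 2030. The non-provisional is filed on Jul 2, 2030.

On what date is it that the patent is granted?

Nov 2, 2030

The provisional application is filed: Jun 9, 2030.
The first office action issues: Jun 9, 2030 + 38 days = Jul 17, 2030.
The non-provisional is filed: Jul 2, 2030.
The application is published: Jul 2, 2030 + 7 days = Jul 9, 2030.
The response is filed: Jul 9, 2030 + 12 days = Jul 21, 2030.
The notice of allowance issues: Jul 21, 2030 + 90 days = Oct 19, 2030.
Both prerequisites met — the first office action issues (Jul 17, 2030), the notice of allowance issues (Oct 19, 2030); the later is Oct 19, 2030.
The patent is granted: Oct 19, 2030 + 14 days = Nov 2, 2030.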